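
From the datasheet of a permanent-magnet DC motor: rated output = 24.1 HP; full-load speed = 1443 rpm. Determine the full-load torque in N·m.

119 N·m

P_out = 24.1 × 746 = 17979 W
ω = 2π × 1443/60 = 151.1 rad/s
τ = P_out/ω = 17979/151.1 = 119 N·m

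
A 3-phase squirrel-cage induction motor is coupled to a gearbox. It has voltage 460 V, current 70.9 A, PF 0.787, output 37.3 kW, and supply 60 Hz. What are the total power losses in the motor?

7.16 kW

P_in = √3·V·I·cosφ = 1.732×460×70.9×0.787 = 44456 W
P_out = 37300 W
Losses = P_in − P_out = 44456 − 37300 = 7156 W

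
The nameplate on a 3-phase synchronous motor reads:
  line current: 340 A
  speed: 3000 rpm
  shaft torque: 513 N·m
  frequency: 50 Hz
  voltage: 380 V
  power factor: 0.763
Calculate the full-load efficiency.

94.4 %

ω = 2π × 3000/60 = 314.2 rad/s; P_out = τω = 513 × 314.2 = 161185 W
P_in = √3·V_L·I_L·cosφ = 1.732 × 380 × 340 × 0.763 = 170740 W
η = P_out / P_in = 161185 / 170740 = 0.944 = 94.4%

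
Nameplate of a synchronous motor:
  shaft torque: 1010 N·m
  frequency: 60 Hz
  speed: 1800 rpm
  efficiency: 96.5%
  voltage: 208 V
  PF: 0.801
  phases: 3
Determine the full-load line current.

ω = 2π×1800/60 = 188.5 rad/s; P_out = τω = 1010 × 188.5 = 190385 W
P_in = P_out / η = 190385 / 0.965 = 197290 W
I_L = P_in / (√3·V_L·cosφ) = 197290 / (1.732 × 208 × 0.801) = 684 A

684 A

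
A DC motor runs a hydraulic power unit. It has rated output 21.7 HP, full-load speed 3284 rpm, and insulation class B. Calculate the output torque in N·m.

P_out = 21.7 × 746 = 16188 W
ω = 2π × 3284/60 = 343.9 rad/s
τ = P_out/ω = 16188/343.9 = 47.1 N·m

47.1 N·m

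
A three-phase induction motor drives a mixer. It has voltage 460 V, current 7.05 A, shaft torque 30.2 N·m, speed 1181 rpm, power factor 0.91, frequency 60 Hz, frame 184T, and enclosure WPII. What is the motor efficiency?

73.1 %

ω = 2π × 1181/60 = 123.7 rad/s; P_out = τω = 30.2 × 123.7 = 3736 W
P_in = √3·V_L·I_L·cosφ = 1.732 × 460 × 7.05 × 0.91 = 5111 W
η = P_out / P_in = 3736 / 5111 = 0.731 = 73.1%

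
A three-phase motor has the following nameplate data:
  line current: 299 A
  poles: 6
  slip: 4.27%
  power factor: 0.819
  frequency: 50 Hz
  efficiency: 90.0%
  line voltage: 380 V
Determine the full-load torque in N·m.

P_in = √3·V·I·cosφ = 1.732 × 380 × 299 × 0.819 = 161171 W
P_out = η·P_in = 0.9 × 161171 = 145054 W
n_s = 120×50/6 = 1000 rpm; n = 1000×(1−0.0427) = 957 rpm
ω = 2π×957/60 = 100.2 rad/s
τ = P_out/ω = 145054/100.2 = 1450 N·m

1450 N·m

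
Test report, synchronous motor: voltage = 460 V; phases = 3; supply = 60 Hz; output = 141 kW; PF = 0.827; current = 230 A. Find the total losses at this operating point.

P_in = √3·V·I·cosφ = 1.732×460×230×0.827 = 151544 W
P_out = 141000 W
Losses = P_in − P_out = 151544 − 141000 = 10544 W

10500 W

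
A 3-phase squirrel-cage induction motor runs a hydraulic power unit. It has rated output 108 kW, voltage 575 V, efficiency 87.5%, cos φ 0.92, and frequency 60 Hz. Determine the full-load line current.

P_out = 108 kW = 108000 W
P_in = P_out / η = 108000 / 0.875 = 123429 W
I_L = P_in / (√3·V_L·cosφ) = 123429 / (1.732 × 575 × 0.92) = 135 A

135 A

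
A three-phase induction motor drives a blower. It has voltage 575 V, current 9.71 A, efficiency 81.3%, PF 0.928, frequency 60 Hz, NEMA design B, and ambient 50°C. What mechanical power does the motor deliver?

7.3 kW

P_in = √3·V·I·cosφ = 1.732 × 575 × 9.71 × 0.928 = 8974 W
P_out = η·P_in = 0.813 × 8974 = 7296 W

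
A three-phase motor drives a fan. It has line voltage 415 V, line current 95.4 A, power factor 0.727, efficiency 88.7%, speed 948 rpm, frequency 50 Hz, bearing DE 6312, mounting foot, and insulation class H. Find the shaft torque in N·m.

P_in = √3·V·I·cosφ = 1.732 × 415 × 95.4 × 0.727 = 49852 W
P_out = η·P_in = 0.887 × 49852 = 44219 W
n = 948 rpm
ω = 2π×948/60 = 99.27 rad/s
τ = P_out/ω = 44219/99.27 = 445 N·m

445 N·m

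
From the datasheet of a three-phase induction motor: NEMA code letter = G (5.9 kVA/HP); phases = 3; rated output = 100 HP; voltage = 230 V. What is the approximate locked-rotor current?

1480 A

S_LR = 5.9 × 100 = 590 kVA
I_LR = S_LR/(√3·V_L) = 590000/(1.732×230) = 1480 A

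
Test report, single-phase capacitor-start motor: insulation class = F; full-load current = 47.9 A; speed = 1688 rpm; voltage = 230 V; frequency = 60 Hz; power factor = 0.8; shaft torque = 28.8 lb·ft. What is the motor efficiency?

78.3 %

τ = 28.8 lb·ft × 1.356 = 39.05 N·m
ω = 2π × 1688/60 = 176.8 rad/s; P_out = τω = 39.05 × 176.8 = 6904 W
P_in = V·I·cosφ = 230 × 47.9 × 0.8 = 8814 W
η = P_out / P_in = 6904 / 8814 = 0.783 = 78.3%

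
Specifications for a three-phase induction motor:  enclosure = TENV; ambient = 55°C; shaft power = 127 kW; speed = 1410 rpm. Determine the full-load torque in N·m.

860 N·m

ω = 2π × 1410/60 = 147.7 rad/s
τ = P/ω = 127000/147.7 = 860 N·m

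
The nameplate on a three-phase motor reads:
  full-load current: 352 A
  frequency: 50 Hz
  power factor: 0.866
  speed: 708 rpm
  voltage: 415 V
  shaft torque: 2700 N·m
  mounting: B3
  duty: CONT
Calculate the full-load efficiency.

ω = 2π × 708/60 = 74.14 rad/s; P_out = τω = 2700 × 74.14 = 200178 W
P_in = √3·V_L·I_L·cosφ = 1.732 × 415 × 352 × 0.866 = 219107 W
η = P_out / P_in = 200178 / 219107 = 0.914 = 91.4%

91.4 %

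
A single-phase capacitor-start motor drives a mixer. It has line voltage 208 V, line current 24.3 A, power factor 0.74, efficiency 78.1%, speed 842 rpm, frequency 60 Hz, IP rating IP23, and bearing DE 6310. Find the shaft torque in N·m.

P_in = V·I·cosφ = 208 × 24.3 × 0.74 = 3740 W
P_out = η·P_in = 0.781 × 3740 = 2921 W
n = 842 rpm
ω = 2π×842/60 = 88.17 rad/s
τ = P_out/ω = 2921/88.17 = 33.1 N·m

33.1 N·m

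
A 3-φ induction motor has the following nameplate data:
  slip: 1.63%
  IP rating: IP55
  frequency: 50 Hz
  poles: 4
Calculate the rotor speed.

1476 rpm

n_s = 120f/p = 120×50/4 = 1500 rpm
n = n_s(1 − s) = 1500 × (1 − 0.0163) = 1476 rpm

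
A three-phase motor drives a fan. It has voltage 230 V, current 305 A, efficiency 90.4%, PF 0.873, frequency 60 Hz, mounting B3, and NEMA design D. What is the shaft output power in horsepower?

129 HP

P_in = √3·V·I·cosφ = 1.732 × 230 × 305 × 0.873 = 106069 W
P_out = η·P_in = 0.904 × 106069 = 95886 W
= 95886/746 = 129 HP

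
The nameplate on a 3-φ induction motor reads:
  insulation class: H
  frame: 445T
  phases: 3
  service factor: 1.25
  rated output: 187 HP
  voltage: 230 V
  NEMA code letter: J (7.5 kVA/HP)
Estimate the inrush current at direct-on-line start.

3520 A

S_LR = 7.5 × 187 = 1402.5 kVA
I_LR = S_LR/(√3·V_L) = 1402500/(1.732×230) = 3520 A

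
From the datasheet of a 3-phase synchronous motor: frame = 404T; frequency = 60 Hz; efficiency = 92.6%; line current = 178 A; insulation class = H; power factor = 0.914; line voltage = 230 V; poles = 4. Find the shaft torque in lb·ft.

P_in = √3·V·I·cosφ = 1.732 × 230 × 178 × 0.914 = 64810 W
P_out = η·P_in = 0.926 × 64810 = 60014 W
n = n_s = 120×60/4 = 1800 rpm (synchronous)
ω = 2π×1800/60 = 188.5 rad/s
τ = P_out/ω = 60014/188.5 = 318.4 N·m
In lb·ft: 318.4/1.356 = 235 lb·ft

235 lb·ft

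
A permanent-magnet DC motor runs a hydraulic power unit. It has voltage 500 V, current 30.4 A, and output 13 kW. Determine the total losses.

P_in = V·I = 500×30.4 = 15200 W
P_out = 13000 W
Losses = P_in − P_out = 15200 − 13000 = 2200 W

2.2 kW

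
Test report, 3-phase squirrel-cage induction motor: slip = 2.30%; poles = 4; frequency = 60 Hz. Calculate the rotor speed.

1759 rpm

n_s = 120f/p = 120×60/4 = 1800 rpm
n = n_s(1 − s) = 1800 × (1 − 0.023) = 1759 rpm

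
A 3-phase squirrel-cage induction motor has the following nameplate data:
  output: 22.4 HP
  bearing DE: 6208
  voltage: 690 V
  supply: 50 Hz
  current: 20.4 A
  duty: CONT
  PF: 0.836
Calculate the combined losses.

P_in = √3·V·I·cosφ = 1.732×690×20.4×0.836 = 20381 W
P_out = 22.4×746 = 16710 W
Losses = P_in − P_out = 20381 − 16710 = 3671 W

3.67 kW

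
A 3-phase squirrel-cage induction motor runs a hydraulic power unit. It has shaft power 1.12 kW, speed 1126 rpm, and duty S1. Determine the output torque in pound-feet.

7.01 lb·ft

ω = 2π × 1126/60 = 117.9 rad/s
τ = P/ω = 1120/117.9 = 9.5 N·m
In lb·ft: 9.5/1.356 = 7.01 lb·ft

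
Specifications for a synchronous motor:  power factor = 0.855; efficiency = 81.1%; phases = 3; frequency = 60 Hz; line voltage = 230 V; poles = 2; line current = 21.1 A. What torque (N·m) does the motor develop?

15.5 N·m

P_in = √3·V·I·cosφ = 1.732 × 230 × 21.1 × 0.855 = 7187 W
P_out = η·P_in = 0.811 × 7187 = 5829 W
n = n_s = 120×60/2 = 3600 rpm (synchronous)
ω = 2π×3600/60 = 377 rad/s
τ = P_out/ω = 5829/377 = 15.5 N·m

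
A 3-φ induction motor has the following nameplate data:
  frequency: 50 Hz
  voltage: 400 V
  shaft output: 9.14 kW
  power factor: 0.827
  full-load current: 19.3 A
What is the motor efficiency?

P_out = 9.14 kW = 9140 W
P_in = √3·V_L·I_L·cosφ = 1.732 × 400 × 19.3 × 0.827 = 11058 W
η = P_out / P_in = 9140 / 11058 = 0.827 = 82.7%

82.7 %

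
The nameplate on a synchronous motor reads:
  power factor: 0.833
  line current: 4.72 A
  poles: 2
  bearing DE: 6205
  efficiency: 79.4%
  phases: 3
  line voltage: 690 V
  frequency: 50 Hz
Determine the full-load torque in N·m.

11.9 N·m

P_in = √3·V·I·cosφ = 1.732 × 690 × 4.72 × 0.833 = 4699 W
P_out = η·P_in = 0.794 × 4699 = 3731 W
n = n_s = 120×50/2 = 3000 rpm (synchronous)
ω = 2π×3000/60 = 314.2 rad/s
τ = P_out/ω = 3731/314.2 = 11.9 N·m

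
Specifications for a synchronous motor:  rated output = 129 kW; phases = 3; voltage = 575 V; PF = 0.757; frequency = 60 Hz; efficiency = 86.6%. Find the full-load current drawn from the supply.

198 A

P_out = 129 kW = 129000 W
P_in = P_out / η = 129000 / 0.866 = 148961 W
I_L = P_in / (√3·V_L·cosφ) = 148961 / (1.732 × 575 × 0.757) = 198 A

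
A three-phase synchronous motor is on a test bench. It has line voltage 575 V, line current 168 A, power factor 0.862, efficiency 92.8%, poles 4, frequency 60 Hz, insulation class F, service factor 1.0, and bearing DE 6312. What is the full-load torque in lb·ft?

524 lb·ft

P_in = √3·V·I·cosφ = 1.732 × 575 × 168 × 0.862 = 144222 W
P_out = η·P_in = 0.928 × 144222 = 133838 W
n = n_s = 120×60/4 = 1800 rpm (synchronous)
ω = 2π×1800/60 = 188.5 rad/s
τ = P_out/ω = 133838/188.5 = 710 N·m
In lb·ft: 710/1.356 = 524 lb·ft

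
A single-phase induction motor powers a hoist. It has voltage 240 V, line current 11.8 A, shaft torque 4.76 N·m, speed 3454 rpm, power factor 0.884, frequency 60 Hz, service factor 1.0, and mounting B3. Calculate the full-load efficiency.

68.8 %

ω = 2π × 3454/60 = 361.7 rad/s; P_out = τω = 4.76 × 361.7 = 1722 W
P_in = V·I·cosφ = 240 × 11.8 × 0.884 = 2503 W
η = P_out / P_in = 1722 / 2503 = 0.688 = 68.8%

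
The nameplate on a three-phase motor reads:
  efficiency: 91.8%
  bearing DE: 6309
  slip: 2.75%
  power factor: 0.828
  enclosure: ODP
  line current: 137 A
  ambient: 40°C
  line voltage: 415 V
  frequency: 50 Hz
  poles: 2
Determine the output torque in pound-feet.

P_in = √3·V·I·cosφ = 1.732 × 415 × 137 × 0.828 = 81536 W
P_out = η·P_in = 0.918 × 81536 = 74850 W
n_s = 120×50/2 = 3000 rpm; n = 3000×(1−0.0275) = 2918 rpm
ω = 2π×2918/60 = 305.6 rad/s
τ = P_out/ω = 74850/305.6 = 244.9 N·m
In lb·ft: 244.9/1.356 = 181 lb·ft

181 lb·ft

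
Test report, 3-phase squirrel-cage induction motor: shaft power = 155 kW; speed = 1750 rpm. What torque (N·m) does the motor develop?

ω = 2π × 1750/60 = 183.3 rad/s
τ = P/ω = 155000/183.3 = 846 N·m

846 N·m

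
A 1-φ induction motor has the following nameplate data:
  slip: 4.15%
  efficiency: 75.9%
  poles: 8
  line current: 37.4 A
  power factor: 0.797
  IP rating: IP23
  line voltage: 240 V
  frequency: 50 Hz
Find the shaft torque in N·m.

P_in = V·I·cosφ = 240 × 37.4 × 0.797 = 7154 W
P_out = η·P_in = 0.759 × 7154 = 5430 W
n_s = 120×50/8 = 750 rpm; n = 750×(1−0.0415) = 719 rpm
ω = 2π×719/60 = 75.29 rad/s
τ = P_out/ω = 5430/75.29 = 72.1 N·m

72.1 N·m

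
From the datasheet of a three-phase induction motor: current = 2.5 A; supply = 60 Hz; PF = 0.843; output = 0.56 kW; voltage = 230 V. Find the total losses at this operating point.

280 W

P_in = √3·V·I·cosφ = 1.732×230×2.5×0.843 = 840 W
P_out = 560 W
Losses = P_in − P_out = 840 − 560 = 280 W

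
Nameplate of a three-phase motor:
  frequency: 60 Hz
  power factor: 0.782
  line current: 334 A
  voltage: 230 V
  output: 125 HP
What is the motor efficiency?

89.6 %

P_out = 125 × 746 = 93250 W
P_in = √3·V_L·I_L·cosφ = 1.732 × 230 × 334 × 0.782 = 104047 W
η = P_out / P_in = 93250 / 104047 = 0.896 = 89.6%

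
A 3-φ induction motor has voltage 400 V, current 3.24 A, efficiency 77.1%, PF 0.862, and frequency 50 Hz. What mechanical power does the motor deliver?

1.49 kW

P_in = √3·V·I·cosφ = 1.732 × 400 × 3.24 × 0.862 = 1935 W
P_out = η·P_in = 0.771 × 1935 = 1492 W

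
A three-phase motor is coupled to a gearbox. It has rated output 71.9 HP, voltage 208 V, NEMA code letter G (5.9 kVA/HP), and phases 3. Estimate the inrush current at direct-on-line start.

1180 A

S_LR = 5.9 × 71.9 = 424.21 kVA
I_LR = S_LR/(√3·V_L) = 424210/(1.732×208) = 1180 A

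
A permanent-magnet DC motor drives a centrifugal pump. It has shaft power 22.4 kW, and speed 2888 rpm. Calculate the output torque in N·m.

74.1 N·m

ω = 2π × 2888/60 = 302.4 rad/s
τ = P/ω = 22400/302.4 = 74.1 N·m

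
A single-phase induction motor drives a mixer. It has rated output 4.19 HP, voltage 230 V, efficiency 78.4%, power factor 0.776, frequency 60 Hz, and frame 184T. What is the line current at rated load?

P_out = 4.19 × 746 = 3126 W
P_in = P_out / η = 3126 / 0.784 = 3987 W
I = P_in / (V·cosφ) = 3987 / (230 × 0.776) = 22.3 A

22.3 A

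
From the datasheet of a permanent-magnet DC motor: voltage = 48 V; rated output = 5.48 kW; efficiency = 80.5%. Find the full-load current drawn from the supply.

142 A

P_out = 5.48 kW = 5480 W
P_in = P_out / η = 5480 / 0.805 = 6807 W
I = P_in / V = 6807 / 48 = 142 A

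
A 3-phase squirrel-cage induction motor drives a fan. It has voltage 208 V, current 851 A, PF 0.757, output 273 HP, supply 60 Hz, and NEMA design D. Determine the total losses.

28.4 kW

P_in = √3·V·I·cosφ = 1.732×208×851×0.757 = 232079 W
P_out = 273×746 = 203658 W
Losses = P_in − P_out = 232079 − 203658 = 28421 W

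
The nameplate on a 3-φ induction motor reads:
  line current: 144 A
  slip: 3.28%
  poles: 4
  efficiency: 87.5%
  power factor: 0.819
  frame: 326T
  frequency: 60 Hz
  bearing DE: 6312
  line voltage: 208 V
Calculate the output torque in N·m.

204 N·m

P_in = √3·V·I·cosφ = 1.732 × 208 × 144 × 0.819 = 42487 W
P_out = η·P_in = 0.875 × 42487 = 37176 W
n_s = 120×60/4 = 1800 rpm; n = 1800×(1−0.0328) = 1741 rpm
ω = 2π×1741/60 = 182.3 rad/s
τ = P_out/ω = 37176/182.3 = 204 N·m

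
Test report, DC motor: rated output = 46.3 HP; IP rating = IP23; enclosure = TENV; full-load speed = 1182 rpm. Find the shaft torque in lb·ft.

206 lb·ft

P_out = 46.3 × 746 = 34540 W
ω = 2π × 1182/60 = 123.8 rad/s
τ = P_out/ω = 34540/123.8 = 279 N·m
In lb·ft: 279/1.356 = 206 lb·ft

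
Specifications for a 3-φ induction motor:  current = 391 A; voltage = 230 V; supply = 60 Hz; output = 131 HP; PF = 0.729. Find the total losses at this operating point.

15.8 kW

P_in = √3·V·I·cosφ = 1.732×230×391×0.729 = 113548 W
P_out = 131×746 = 97726 W
Losses = P_in − P_out = 113548 − 97726 = 15822 W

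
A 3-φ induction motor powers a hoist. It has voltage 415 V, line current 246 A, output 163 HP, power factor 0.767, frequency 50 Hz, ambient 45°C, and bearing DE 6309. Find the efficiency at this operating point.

P_out = 163 × 746 = 121598 W
P_in = √3·V_L·I_L·cosφ = 1.732 × 415 × 246 × 0.767 = 135621 W
η = P_out / P_in = 121598 / 135621 = 0.897 = 89.7%

89.7 %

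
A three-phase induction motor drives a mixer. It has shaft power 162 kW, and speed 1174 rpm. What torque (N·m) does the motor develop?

1320 N·m

ω = 2π × 1174/60 = 122.9 rad/s
τ = P/ω = 162000/122.9 = 1320 N·m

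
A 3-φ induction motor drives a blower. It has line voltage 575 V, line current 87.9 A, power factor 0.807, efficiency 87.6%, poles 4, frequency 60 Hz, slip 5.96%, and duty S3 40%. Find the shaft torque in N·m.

P_in = √3·V·I·cosφ = 1.732 × 575 × 87.9 × 0.807 = 70644 W
P_out = η·P_in = 0.876 × 70644 = 61884 W
n_s = 120×60/4 = 1800 rpm; n = 1800×(1−0.0596) = 1693 rpm
ω = 2π×1693/60 = 177.3 rad/s
τ = P_out/ω = 61884/177.3 = 349 N·m

349 N·m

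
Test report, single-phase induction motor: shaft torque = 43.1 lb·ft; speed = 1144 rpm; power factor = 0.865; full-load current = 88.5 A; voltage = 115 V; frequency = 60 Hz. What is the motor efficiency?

τ = 43.1 lb·ft × 1.356 = 58.44 N·m
ω = 2π × 1144/60 = 119.8 rad/s; P_out = τω = 58.44 × 119.8 = 7001 W
P_in = V·I·cosφ = 115 × 88.5 × 0.865 = 8804 W
η = P_out / P_in = 7001 / 8804 = 0.795 = 79.5%

79.5 %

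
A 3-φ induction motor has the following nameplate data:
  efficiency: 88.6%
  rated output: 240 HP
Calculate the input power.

202 kW

P_out = 240 × 746 = 179040 W
P_in = P_out/η = 179040/0.886 = 202077 W = 202 kW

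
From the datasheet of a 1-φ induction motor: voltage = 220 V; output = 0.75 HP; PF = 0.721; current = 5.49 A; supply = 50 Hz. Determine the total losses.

P_in = V·I·cosφ = 220×5.49×0.721 = 871 W
P_out = 0.75×746 = 560 W
Losses = P_in − P_out = 871 − 560 = 311 W

311 W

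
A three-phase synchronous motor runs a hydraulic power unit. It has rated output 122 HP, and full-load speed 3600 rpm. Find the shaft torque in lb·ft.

P_out = 122 × 746 = 91012 W
ω = 2π × 3600/60 = 377 rad/s
τ = P_out/ω = 91012/377 = 241.4 N·m
In lb·ft: 241.4/1.356 = 178 lb·ft

178 lb·ft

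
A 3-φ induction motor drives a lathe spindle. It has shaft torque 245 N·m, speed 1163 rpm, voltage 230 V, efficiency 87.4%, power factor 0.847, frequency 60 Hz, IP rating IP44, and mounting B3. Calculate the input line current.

101 A

ω = 2π×1163/60 = 121.8 rad/s; P_out = τω = 245 × 121.8 = 29841 W
P_in = P_out / η = 29841 / 0.874 = 34143 W
I_L = P_in / (√3·V_L·cosφ) = 34143 / (1.732 × 230 × 0.847) = 101 A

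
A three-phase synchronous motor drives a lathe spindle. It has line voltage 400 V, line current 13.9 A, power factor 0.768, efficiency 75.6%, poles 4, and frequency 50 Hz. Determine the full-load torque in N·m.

P_in = √3·V·I·cosφ = 1.732 × 400 × 13.9 × 0.768 = 7396 W
P_out = η·P_in = 0.756 × 7396 = 5591 W
n = n_s = 120×50/4 = 1500 rpm (synchronous)
ω = 2π×1500/60 = 157.1 rad/s
τ = P_out/ω = 5591/157.1 = 35.6 N·m

35.6 N·m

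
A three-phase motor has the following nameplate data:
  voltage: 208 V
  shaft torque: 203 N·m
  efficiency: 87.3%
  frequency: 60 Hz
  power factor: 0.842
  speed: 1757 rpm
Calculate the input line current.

ω = 2π×1757/60 = 184 rad/s; P_out = τω = 203 × 184 = 37352 W
P_in = P_out / η = 37352 / 0.873 = 42786 W
I_L = P_in / (√3·V_L·cosφ) = 42786 / (1.732 × 208 × 0.842) = 141 A

141 A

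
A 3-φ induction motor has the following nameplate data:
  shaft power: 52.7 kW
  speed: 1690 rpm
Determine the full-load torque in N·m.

298 N·m

ω = 2π × 1690/60 = 177 rad/s
τ = P/ω = 52700/177 = 298 N·m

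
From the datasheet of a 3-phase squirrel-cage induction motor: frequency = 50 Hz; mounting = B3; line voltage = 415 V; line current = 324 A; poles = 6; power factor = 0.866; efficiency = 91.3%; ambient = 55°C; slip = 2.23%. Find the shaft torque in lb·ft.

1330 lb·ft

P_in = √3·V·I·cosφ = 1.732 × 415 × 324 × 0.866 = 201678 W
P_out = η·P_in = 0.913 × 201678 = 184132 W
n_s = 120×50/6 = 1000 rpm; n = 1000×(1−0.0223) = 978 rpm
ω = 2π×978/60 = 102.4 rad/s
τ = P_out/ω = 184132/102.4 = 1798 N·m
In lb·ft: 1798/1.356 = 1330 lb·ft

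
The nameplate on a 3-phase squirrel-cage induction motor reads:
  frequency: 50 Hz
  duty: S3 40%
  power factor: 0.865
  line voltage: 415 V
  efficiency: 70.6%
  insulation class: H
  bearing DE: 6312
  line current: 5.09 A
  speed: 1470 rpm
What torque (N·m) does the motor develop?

P_in = √3·V·I·cosφ = 1.732 × 415 × 5.09 × 0.865 = 3165 W
P_out = η·P_in = 0.706 × 3165 = 2234 W
n = 1470 rpm
ω = 2π×1470/60 = 153.9 rad/s
τ = P_out/ω = 2234/153.9 = 14.5 N·m

14.5 N·m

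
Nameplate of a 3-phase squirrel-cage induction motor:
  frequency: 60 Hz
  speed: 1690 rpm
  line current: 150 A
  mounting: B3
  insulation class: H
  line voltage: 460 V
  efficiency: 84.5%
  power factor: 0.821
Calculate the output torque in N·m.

P_in = √3·V·I·cosφ = 1.732 × 460 × 150 × 0.821 = 98116 W
P_out = η·P_in = 0.845 × 98116 = 82908 W
n = 1690 rpm
ω = 2π×1690/60 = 177 rad/s
τ = P_out/ω = 82908/177 = 468 N·m

468 N·m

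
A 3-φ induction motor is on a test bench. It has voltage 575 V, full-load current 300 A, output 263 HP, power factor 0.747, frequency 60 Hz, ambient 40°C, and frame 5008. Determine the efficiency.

P_out = 263 × 746 = 196198 W
P_in = √3·V_L·I_L·cosφ = 1.732 × 575 × 300 × 0.747 = 223181 W
η = P_out / P_in = 196198 / 223181 = 0.879 = 87.9%

87.9 %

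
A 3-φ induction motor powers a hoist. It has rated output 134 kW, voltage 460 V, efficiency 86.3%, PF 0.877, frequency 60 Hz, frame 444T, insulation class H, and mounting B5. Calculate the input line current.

P_out = 134 kW = 134000 W
P_in = P_out / η = 134000 / 0.863 = 155272 W
I_L = P_in / (√3·V_L·cosφ) = 155272 / (1.732 × 460 × 0.877) = 222 A

222 A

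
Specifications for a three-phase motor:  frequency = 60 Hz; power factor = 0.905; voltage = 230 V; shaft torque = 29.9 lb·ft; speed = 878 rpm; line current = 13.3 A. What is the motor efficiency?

τ = 29.9 lb·ft × 1.356 = 40.54 N·m
ω = 2π × 878/60 = 91.94 rad/s; P_out = τω = 40.54 × 91.94 = 3727 W
P_in = √3·V_L·I_L·cosφ = 1.732 × 230 × 13.3 × 0.905 = 4795 W
η = P_out / P_in = 3727 / 4795 = 0.777 = 77.7%

77.7 %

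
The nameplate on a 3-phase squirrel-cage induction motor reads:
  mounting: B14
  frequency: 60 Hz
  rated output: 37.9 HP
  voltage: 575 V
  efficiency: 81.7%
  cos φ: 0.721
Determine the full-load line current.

48.2 A

P_out = 37.9 × 746 = 28273 W
P_in = P_out / η = 28273 / 0.817 = 34606 W
I_L = P_in / (√3·V_L·cosφ) = 34606 / (1.732 × 575 × 0.721) = 48.2 A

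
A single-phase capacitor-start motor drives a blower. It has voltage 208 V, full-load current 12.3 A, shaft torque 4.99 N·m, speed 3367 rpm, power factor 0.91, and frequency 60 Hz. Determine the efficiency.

ω = 2π × 3367/60 = 352.6 rad/s; P_out = τω = 4.99 × 352.6 = 1759 W
P_in = V·I·cosφ = 208 × 12.3 × 0.91 = 2328 W
η = P_out / P_in = 1759 / 2328 = 0.756 = 75.6%

75.6 %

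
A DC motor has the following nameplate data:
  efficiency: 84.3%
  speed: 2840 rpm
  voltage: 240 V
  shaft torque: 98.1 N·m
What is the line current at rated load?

ω = 2π×2840/60 = 297.4 rad/s; P_out = τω = 98.1 × 297.4 = 29175 W
P_in = P_out / η = 29175 / 0.843 = 34609 W
I = P_in / V = 34609 / 240 = 144 A

144 A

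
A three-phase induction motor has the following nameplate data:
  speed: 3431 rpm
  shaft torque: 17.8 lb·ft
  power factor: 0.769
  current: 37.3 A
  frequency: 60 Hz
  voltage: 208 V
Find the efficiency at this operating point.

τ = 17.8 lb·ft × 1.356 = 24.14 N·m
ω = 2π × 3431/60 = 359.3 rad/s; P_out = τω = 24.14 × 359.3 = 8674 W
P_in = √3·V_L·I_L·cosφ = 1.732 × 208 × 37.3 × 0.769 = 10333 W
η = P_out / P_in = 8674 / 10333 = 0.839 = 83.9%

83.9 %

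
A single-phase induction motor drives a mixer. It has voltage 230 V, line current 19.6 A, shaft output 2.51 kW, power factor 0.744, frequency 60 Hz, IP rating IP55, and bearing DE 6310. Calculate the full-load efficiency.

P_out = 2.51 kW = 2510 W
P_in = V·I·cosφ = 230 × 19.6 × 0.744 = 3354 W
η = P_out / P_in = 2510 / 3354 = 0.748 = 74.8%

74.8 %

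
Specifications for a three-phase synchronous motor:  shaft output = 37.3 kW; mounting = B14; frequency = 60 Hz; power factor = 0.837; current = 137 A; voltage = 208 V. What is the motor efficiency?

P_out = 37.3 kW = 37300 W
P_in = √3·V_L·I_L·cosφ = 1.732 × 208 × 137 × 0.837 = 41310 W
η = P_out / P_in = 37300 / 41310 = 0.903 = 90.3%

90.3 %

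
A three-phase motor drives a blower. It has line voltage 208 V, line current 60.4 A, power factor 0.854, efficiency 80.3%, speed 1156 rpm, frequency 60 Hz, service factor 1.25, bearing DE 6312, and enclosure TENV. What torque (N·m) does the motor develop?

P_in = √3·V·I·cosφ = 1.732 × 208 × 60.4 × 0.854 = 18583 W
P_out = η·P_in = 0.803 × 18583 = 14922 W
n = 1156 rpm
ω = 2π×1156/60 = 121.1 rad/s
τ = P_out/ω = 14922/121.1 = 123 N·m

123 N·m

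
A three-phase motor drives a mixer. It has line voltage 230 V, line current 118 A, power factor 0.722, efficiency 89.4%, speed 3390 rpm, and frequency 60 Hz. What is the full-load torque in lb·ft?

63 lb·ft

P_in = √3·V·I·cosφ = 1.732 × 230 × 118 × 0.722 = 33939 W
P_out = η·P_in = 0.894 × 33939 = 30341 W
n = 3390 rpm
ω = 2π×3390/60 = 355 rad/s
τ = P_out/ω = 30341/355 = 85.47 N·m
In lb·ft: 85.47/1.356 = 63 lb·ft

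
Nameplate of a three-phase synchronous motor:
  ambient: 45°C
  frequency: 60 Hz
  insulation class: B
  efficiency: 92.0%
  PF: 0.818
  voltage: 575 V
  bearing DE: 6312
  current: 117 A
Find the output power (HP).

118 HP

P_in = √3·V·I·cosφ = 1.732 × 575 × 117 × 0.818 = 95314 W
P_out = η·P_in = 0.92 × 95314 = 87689 W
= 87689/746 = 118 HP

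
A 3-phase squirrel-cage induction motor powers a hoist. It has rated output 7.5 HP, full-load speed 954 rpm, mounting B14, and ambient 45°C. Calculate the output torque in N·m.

P_out = 7.5 × 746 = 5595 W
ω = 2π × 954/60 = 99.9 rad/s
τ = P_out/ω = 5595/99.9 = 56 N·m

56 N·m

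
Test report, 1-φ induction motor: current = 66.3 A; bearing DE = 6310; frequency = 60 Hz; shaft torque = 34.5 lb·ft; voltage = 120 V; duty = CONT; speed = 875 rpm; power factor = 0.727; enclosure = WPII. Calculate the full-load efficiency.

τ = 34.5 lb·ft × 1.356 = 46.78 N·m
ω = 2π × 875/60 = 91.63 rad/s; P_out = τω = 46.78 × 91.63 = 4286 W
P_in = V·I·cosφ = 120 × 66.3 × 0.727 = 5784 W
η = P_out / P_in = 4286 / 5784 = 0.741 = 74.1%

74.1 %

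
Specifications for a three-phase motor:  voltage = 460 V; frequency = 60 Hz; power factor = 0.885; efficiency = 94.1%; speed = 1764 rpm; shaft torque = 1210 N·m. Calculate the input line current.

ω = 2π×1764/60 = 184.7 rad/s; P_out = τω = 1210 × 184.7 = 223487 W
P_in = P_out / η = 223487 / 0.941 = 237499 W
I_L = P_in / (√3·V_L·cosφ) = 237499 / (1.732 × 460 × 0.885) = 337 A

337 A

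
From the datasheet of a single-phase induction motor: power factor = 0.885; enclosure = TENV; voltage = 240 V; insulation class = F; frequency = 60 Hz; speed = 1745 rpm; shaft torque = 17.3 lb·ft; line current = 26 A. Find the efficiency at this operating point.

77.6 %

τ = 17.3 lb·ft × 1.356 = 23.46 N·m
ω = 2π × 1745/60 = 182.7 rad/s; P_out = τω = 23.46 × 182.7 = 4286 W
P_in = V·I·cosφ = 240 × 26 × 0.885 = 5522 W
η = P_out / P_in = 4286 / 5522 = 0.776 = 77.6%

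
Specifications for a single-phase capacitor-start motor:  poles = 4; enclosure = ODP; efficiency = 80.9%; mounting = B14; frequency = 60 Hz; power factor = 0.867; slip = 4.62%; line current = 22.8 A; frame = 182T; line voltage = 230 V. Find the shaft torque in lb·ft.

P_in = V·I·cosφ = 230 × 22.8 × 0.867 = 4547 W
P_out = η·P_in = 0.809 × 4547 = 3679 W
n_s = 120×60/4 = 1800 rpm; n = 1800×(1−0.0462) = 1717 rpm
ω = 2π×1717/60 = 179.8 rad/s
τ = P_out/ω = 3679/179.8 = 20.46 N·m
In lb·ft: 20.46/1.356 = 15.1 lb·ft

15.1 lb·ft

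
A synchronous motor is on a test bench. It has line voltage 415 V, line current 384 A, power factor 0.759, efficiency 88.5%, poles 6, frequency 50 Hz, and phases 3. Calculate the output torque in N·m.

P_in = √3·V·I·cosφ = 1.732 × 415 × 384 × 0.759 = 209493 W
P_out = η·P_in = 0.885 × 209493 = 185401 W
n = n_s = 120×50/6 = 1000 rpm (synchronous)
ω = 2π×1000/60 = 104.7 rad/s
τ = P_out/ω = 185401/104.7 = 1770 N·m

1770 N·m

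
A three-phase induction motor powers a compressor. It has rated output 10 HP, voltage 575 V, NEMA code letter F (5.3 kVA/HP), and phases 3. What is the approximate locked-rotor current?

S_LR = 5.3 × 10 = 53 kVA
I_LR = S_LR/(√3·V_L) = 53000/(1.732×575) = 53.2 A

53.2 A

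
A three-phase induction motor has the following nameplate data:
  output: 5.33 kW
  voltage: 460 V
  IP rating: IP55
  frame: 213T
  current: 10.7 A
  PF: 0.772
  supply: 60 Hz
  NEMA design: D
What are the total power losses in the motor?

1.25 kW

P_in = √3·V·I·cosφ = 1.732×460×10.7×0.772 = 6581 W
P_out = 5330 W
Losses = P_in − P_out = 6581 − 5330 = 1251 W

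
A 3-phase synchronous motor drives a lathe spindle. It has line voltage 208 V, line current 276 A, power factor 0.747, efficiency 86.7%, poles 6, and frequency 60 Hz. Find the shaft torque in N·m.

512 N·m

P_in = √3·V·I·cosφ = 1.732 × 208 × 276 × 0.747 = 74275 W
P_out = η·P_in = 0.867 × 74275 = 64396 W
n = n_s = 120×60/6 = 1200 rpm (synchronous)
ω = 2π×1200/60 = 125.7 rad/s
τ = P_out/ω = 64396/125.7 = 512 N·m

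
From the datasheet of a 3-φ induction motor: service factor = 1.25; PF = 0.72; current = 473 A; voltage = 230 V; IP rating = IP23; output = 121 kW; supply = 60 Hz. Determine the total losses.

P_in = √3·V·I·cosφ = 1.732×230×473×0.72 = 135665 W
P_out = 121000 W
Losses = P_in − P_out = 135665 − 121000 = 14665 W

14700 W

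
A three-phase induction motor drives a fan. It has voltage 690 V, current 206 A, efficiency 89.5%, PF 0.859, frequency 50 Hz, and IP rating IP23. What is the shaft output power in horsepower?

254 HP

P_in = √3·V·I·cosφ = 1.732 × 690 × 206 × 0.859 = 211474 W
P_out = η·P_in = 0.895 × 211474 = 189269 W
= 189269/746 = 254 HP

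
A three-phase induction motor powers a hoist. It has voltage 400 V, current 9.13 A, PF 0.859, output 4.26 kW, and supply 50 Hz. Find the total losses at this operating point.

1.17 kW

P_in = √3·V·I·cosφ = 1.732×400×9.13×0.859 = 5433 W
P_out = 4260 W
Losses = P_in − P_out = 5433 − 4260 = 1173 W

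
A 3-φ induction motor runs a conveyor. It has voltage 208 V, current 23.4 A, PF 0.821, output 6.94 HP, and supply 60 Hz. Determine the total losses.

P_in = √3·V·I·cosφ = 1.732×208×23.4×0.821 = 6921 W
P_out = 6.94×746 = 5177 W
Losses = P_in − P_out = 6921 − 5177 = 1744 W

1.74 kW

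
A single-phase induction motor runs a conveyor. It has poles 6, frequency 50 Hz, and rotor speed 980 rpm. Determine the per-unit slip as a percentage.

n_s = 120f/p = 120×50/6 = 1000 rpm
s = (n_s − n)/n_s = (1000 − 980)/1000 = 0.0200

2.00 %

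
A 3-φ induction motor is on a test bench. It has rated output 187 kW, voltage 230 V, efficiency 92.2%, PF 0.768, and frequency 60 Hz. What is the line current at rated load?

663 A

P_out = 187 kW = 187000 W
P_in = P_out / η = 187000 / 0.922 = 202820 W
I_L = P_in / (√3·V_L·cosφ) = 202820 / (1.732 × 230 × 0.768) = 663 A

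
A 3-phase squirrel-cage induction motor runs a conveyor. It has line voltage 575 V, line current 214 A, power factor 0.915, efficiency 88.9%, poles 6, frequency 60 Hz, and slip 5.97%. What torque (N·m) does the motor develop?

1470 N·m

P_in = √3·V·I·cosφ = 1.732 × 575 × 214 × 0.915 = 195007 W
P_out = η·P_in = 0.889 × 195007 = 173361 W
n_s = 120×60/6 = 1200 rpm; n = 1200×(1−0.0597) = 1128 rpm
ω = 2π×1128/60 = 118.1 rad/s
τ = P_out/ω = 173361/118.1 = 1470 N·m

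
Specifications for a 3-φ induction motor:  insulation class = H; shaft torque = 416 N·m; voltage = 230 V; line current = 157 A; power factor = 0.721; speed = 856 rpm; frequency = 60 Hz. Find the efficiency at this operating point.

ω = 2π × 856/60 = 89.64 rad/s; P_out = τω = 416 × 89.64 = 37290 W
P_in = √3·V_L·I_L·cosφ = 1.732 × 230 × 157 × 0.721 = 45093 W
η = P_out / P_in = 37290 / 45093 = 0.827 = 82.7%

82.7 %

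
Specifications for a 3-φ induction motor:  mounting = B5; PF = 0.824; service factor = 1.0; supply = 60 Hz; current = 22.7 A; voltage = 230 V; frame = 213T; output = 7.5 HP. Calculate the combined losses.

1.86 kW

P_in = √3·V·I·cosφ = 1.732×230×22.7×0.824 = 7451 W
P_out = 7.5×746 = 5595 W
Losses = P_in − P_out = 7451 − 5595 = 1856 W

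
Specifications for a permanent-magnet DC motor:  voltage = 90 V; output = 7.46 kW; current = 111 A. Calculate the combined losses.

P_in = V·I = 90×111 = 9990 W
P_out = 7460 W
Losses = P_in − P_out = 9990 − 7460 = 2530 W

2.53 kW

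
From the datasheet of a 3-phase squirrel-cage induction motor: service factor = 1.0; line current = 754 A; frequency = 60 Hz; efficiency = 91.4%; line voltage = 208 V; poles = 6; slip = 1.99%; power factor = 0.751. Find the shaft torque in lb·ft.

P_in = √3·V·I·cosφ = 1.732 × 208 × 754 × 0.751 = 203996 W
P_out = η·P_in = 0.914 × 203996 = 186452 W
n_s = 120×60/6 = 1200 rpm; n = 1200×(1−0.0199) = 1176 rpm
ω = 2π×1176/60 = 123.2 rad/s
τ = P_out/ω = 186452/123.2 = 1513 N·m
In lb·ft: 1513/1.356 = 1120 lb·ft

1120 lb·ft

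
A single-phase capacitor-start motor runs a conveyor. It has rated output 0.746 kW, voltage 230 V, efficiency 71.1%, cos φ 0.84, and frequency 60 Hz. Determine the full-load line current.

5.43 A

P_out = 0.746 kW = 746 W
P_in = P_out / η = 746 / 0.711 = 1049 W
I = P_in / (V·cosφ) = 1049 / (230 × 0.84) = 5.43 A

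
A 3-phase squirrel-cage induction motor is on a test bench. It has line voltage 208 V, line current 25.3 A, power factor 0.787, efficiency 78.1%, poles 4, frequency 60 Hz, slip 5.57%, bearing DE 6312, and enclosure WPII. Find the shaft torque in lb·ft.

P_in = √3·V·I·cosφ = 1.732 × 208 × 25.3 × 0.787 = 7173 W
P_out = η·P_in = 0.781 × 7173 = 5602 W
n_s = 120×60/4 = 1800 rpm; n = 1800×(1−0.0557) = 1700 rpm
ω = 2π×1700/60 = 178 rad/s
τ = P_out/ω = 5602/178 = 31.47 N·m
In lb·ft: 31.47/1.356 = 23.2 lb·ft

23.2 lb·ft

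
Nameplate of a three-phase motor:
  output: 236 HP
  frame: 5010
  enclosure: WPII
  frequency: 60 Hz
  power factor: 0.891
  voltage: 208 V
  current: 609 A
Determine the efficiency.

P_out = 236 × 746 = 176056 W
P_in = √3·V_L·I_L·cosφ = 1.732 × 208 × 609 × 0.891 = 195482 W
η = P_out / P_in = 176056 / 195482 = 0.901 = 90.1%

90.1 %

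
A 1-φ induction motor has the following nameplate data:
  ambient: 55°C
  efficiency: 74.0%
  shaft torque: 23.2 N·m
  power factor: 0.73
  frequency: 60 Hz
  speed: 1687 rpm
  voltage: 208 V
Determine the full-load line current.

36.5 A

ω = 2π×1687/60 = 176.7 rad/s; P_out = τω = 23.2 × 176.7 = 4099 W
P_in = P_out / η = 4099 / 0.740 = 5539 W
I = P_in / (V·cosφ) = 5539 / (208 × 0.73) = 36.5 A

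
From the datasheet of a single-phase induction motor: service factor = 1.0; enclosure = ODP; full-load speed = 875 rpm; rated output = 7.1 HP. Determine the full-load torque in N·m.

P_out = 7.1 × 746 = 5297 W
ω = 2π × 875/60 = 91.63 rad/s
τ = P_out/ω = 5297/91.63 = 57.8 N·m

57.8 N·m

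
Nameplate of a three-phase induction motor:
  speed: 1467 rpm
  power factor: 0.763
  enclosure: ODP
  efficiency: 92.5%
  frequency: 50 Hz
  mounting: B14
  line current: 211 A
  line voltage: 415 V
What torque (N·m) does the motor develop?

P_in = √3·V·I·cosφ = 1.732 × 415 × 211 × 0.763 = 115719 W
P_out = η·P_in = 0.925 × 115719 = 107040 W
n = 1467 rpm
ω = 2π×1467/60 = 153.6 rad/s
τ = P_out/ω = 107040/153.6 = 697 N·m

697 N·m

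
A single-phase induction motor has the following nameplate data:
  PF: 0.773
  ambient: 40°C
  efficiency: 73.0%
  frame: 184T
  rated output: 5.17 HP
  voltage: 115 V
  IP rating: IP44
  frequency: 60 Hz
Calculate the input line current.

59.4 A

P_out = 5.17 × 746 = 3857 W
P_in = P_out / η = 3857 / 0.730 = 5284 W
I = P_in / (V·cosφ) = 5284 / (115 × 0.773) = 59.4 A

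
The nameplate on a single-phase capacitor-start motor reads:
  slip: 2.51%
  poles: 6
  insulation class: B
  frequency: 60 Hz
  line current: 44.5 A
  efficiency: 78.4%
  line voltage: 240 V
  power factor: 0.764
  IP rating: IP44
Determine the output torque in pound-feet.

38.5 lb·ft

P_in = V·I·cosφ = 240 × 44.5 × 0.764 = 8160 W
P_out = η·P_in = 0.784 × 8160 = 6397 W
n_s = 120×60/6 = 1200 rpm; n = 1200×(1−0.0251) = 1170 rpm
ω = 2π×1170/60 = 122.5 rad/s
τ = P_out/ω = 6397/122.5 = 52.22 N·m
In lb·ft: 52.22/1.356 = 38.5 lb·ft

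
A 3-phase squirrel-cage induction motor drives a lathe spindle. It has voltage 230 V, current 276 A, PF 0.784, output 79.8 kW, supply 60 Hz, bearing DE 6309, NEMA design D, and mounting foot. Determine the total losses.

P_in = √3·V·I·cosφ = 1.732×230×276×0.784 = 86199 W
P_out = 79800 W
Losses = P_in − P_out = 86199 − 79800 = 6399 W

6.4 kW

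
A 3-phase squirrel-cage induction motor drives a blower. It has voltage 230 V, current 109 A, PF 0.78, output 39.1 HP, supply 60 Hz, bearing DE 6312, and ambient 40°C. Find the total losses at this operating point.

4700 W

P_in = √3·V·I·cosφ = 1.732×230×109×0.78 = 33869 W
P_out = 39.1×746 = 29169 W
Losses = P_in − P_out = 33869 − 29169 = 4700 W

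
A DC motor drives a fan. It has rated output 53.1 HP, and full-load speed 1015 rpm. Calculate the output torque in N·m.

373 N·m

P_out = 53.1 × 746 = 39613 W
ω = 2π × 1015/60 = 106.3 rad/s
τ = P_out/ω = 39613/106.3 = 373 N·m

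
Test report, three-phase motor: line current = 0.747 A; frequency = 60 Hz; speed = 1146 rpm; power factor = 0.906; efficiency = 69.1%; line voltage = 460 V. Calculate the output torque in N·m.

3.1 N·m

P_in = √3·V·I·cosφ = 1.732 × 460 × 0.747 × 0.906 = 539 W
P_out = η·P_in = 0.691 × 539 = 372 W
n = 1146 rpm
ω = 2π×1146/60 = 120 rad/s
τ = P_out/ω = 372/120 = 3.1 N·m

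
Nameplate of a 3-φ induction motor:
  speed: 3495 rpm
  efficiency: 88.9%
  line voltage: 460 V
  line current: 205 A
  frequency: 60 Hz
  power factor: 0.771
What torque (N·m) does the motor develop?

P_in = √3·V·I·cosφ = 1.732 × 460 × 205 × 0.771 = 125926 W
P_out = η·P_in = 0.889 × 125926 = 111948 W
n = 3495 rpm
ω = 2π×3495/60 = 366 rad/s
τ = P_out/ω = 111948/366 = 306 N·m

306 N·m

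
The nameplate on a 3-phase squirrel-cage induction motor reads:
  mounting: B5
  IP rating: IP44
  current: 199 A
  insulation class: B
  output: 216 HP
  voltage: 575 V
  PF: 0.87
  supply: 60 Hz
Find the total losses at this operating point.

P_in = √3·V·I·cosφ = 1.732×575×199×0.87 = 172420 W
P_out = 216×746 = 161136 W
Losses = P_in − P_out = 172420 − 161136 = 11284 W

11300 W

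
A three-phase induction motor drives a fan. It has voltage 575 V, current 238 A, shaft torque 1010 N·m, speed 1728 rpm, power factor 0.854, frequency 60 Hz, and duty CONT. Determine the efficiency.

ω = 2π × 1728/60 = 181 rad/s; P_out = τω = 1010 × 181 = 182810 W
P_in = √3·V_L·I_L·cosφ = 1.732 × 575 × 238 × 0.854 = 202419 W
η = P_out / P_in = 182810 / 202419 = 0.903 = 90.3%

90.3 %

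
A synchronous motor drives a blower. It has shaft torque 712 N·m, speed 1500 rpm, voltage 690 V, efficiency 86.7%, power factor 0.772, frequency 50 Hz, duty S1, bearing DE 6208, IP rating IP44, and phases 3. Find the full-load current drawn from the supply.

140 A

ω = 2π×1500/60 = 157.1 rad/s; P_out = τω = 712 × 157.1 = 111855 W
P_in = P_out / η = 111855 / 0.867 = 129014 W
I_L = P_in / (√3·V_L·cosφ) = 129014 / (1.732 × 690 × 0.772) = 140 A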